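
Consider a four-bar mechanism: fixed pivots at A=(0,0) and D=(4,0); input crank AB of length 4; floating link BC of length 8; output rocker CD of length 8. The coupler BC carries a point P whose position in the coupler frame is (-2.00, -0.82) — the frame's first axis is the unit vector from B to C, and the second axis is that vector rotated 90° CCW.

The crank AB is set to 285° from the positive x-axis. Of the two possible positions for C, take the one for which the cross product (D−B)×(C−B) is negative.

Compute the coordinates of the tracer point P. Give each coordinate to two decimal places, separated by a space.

-1.12 -3.96

A=(0,0), D=(4.00,0)
B = A + 4.00·(cos285°, sin285°) = (1.0353, -3.8637)
|BD| = 4.8701
circle(B,8.00) ∩ circle(D,8.00): a=2.4350, h=7.6204
  candidates: C₊=(-3.5280,2.7072) cross=37.112; C₋=(8.5633,-6.5709) cross=-37.112
  mode - wants cross < 0 → take C=(8.5633,-6.5709) (cross=-37.112)
ex = (C−B)/|BC| = (0.9410,-0.3384); ey = (0.3384,0.9410)
P = B + -2.00·ex + -0.82·ey = (-1.1242,-3.9585)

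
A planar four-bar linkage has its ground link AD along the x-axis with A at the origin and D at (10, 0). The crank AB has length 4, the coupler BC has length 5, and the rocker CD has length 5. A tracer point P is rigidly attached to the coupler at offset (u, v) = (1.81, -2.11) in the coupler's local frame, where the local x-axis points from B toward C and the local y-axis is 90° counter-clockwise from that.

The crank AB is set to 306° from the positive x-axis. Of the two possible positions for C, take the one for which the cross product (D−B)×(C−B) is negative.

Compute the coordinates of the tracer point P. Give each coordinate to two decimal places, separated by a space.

A=(0,0), D=(10.00,0)
B = A + 4.00·(cos306°, sin306°) = (2.3511, -3.2361)
|BD| = 8.3053
circle(B,5.00) ∩ circle(D,5.00): a=4.1526, h=2.7849
  candidates: C₊=(5.0905,0.9468) cross=23.129; C₋=(7.2607,-4.1828) cross=-23.129
  mode - wants cross < 0 → take C=(7.2607,-4.1828) (cross=-23.129)
ex = (C−B)/|BC| = (0.9819,-0.1894); ey = (0.1894,0.9819)
P = B + 1.81·ex + -2.11·ey = (3.7289,-5.6506)

3.73 -5.65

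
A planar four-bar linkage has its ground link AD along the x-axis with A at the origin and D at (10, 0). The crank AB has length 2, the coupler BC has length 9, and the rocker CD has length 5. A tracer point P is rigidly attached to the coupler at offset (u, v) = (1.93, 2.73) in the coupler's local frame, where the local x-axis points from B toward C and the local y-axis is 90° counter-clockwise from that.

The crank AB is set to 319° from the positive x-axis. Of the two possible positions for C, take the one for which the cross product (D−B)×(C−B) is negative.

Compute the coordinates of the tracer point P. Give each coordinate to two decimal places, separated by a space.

4.39 0.39

A=(0,0), D=(10.00,0)
B = A + 2.00·(cos319°, sin319°) = (1.5094, -1.3121)
|BD| = 8.5914
circle(B,9.00) ∩ circle(D,5.00): a=7.5548, h=4.8914
  candidates: C₊=(8.2285,4.6757) cross=42.024; C₋=(9.7226,-4.9923) cross=-42.024
  mode - wants cross < 0 → take C=(9.7226,-4.9923) (cross=-42.024)
ex = (C−B)/|BC| = (0.9126,-0.4089); ey = (0.4089,0.9126)
P = B + 1.93·ex + 2.73·ey = (4.3870,0.3900)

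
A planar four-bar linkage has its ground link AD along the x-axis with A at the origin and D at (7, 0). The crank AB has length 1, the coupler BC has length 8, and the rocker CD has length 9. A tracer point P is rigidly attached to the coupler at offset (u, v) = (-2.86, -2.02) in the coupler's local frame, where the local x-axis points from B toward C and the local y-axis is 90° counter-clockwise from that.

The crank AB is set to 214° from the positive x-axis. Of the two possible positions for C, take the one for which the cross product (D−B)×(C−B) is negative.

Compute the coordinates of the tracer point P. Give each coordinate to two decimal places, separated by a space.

-3.87 1.18

A=(0,0), D=(7.00,0)
B = A + 1.00·(cos214°, sin214°) = (-0.8290, -0.5592)
|BD| = 7.8490
circle(B,8.00) ∩ circle(D,9.00): a=2.8415, h=7.4783
  candidates: C₊=(1.4725,7.1026) cross=58.697; C₋=(2.5381,-7.8161) cross=-58.697
  mode - wants cross < 0 → take C=(2.5381,-7.8161) (cross=-58.697)
ex = (C−B)/|BC| = (0.4209,-0.9071); ey = (0.9071,0.4209)
P = B + -2.86·ex + -2.02·ey = (-3.8651,1.1850)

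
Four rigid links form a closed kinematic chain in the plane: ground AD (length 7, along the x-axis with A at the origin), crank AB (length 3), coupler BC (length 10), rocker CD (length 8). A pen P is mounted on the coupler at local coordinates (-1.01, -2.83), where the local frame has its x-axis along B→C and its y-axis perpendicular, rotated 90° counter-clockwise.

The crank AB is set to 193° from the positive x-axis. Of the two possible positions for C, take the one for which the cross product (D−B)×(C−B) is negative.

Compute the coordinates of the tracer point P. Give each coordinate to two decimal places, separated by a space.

A=(0,0), D=(7.00,0)
B = A + 3.00·(cos193°, sin193°) = (-2.9231, -0.6749)
|BD| = 9.9460
circle(B,10.00) ∩ circle(D,8.00): a=6.7828, h=7.3481
  candidates: C₊=(3.3455,7.1165) cross=73.084; C₋=(4.3426,-7.5457) cross=-73.084
  mode - wants cross < 0 → take C=(4.3426,-7.5457) (cross=-73.084)
ex = (C−B)/|BC| = (0.7266,-0.6871); ey = (0.6871,0.7266)
P = B + -1.01·ex + -2.83·ey = (-5.6014,-2.0371)

-5.60 -2.04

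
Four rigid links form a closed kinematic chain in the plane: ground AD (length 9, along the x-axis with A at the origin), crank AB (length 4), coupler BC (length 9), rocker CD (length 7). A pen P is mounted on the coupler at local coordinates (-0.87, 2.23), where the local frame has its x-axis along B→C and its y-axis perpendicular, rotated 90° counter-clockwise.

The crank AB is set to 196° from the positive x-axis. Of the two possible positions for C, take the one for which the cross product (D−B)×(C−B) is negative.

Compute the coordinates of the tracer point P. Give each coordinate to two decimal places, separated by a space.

-3.63 1.28

A=(0,0), D=(9.00,0)
B = A + 4.00·(cos196°, sin196°) = (-3.8450, -1.1025)
|BD| = 12.8923
circle(B,9.00) ∩ circle(D,7.00): a=7.6872, h=4.6805
  candidates: C₊=(3.4137,4.2182) cross=60.342; C₋=(4.2143,-5.1085) cross=-60.342
  mode - wants cross < 0 → take C=(4.2143,-5.1085) (cross=-60.342)
ex = (C−B)/|BC| = (0.8955,-0.4451); ey = (0.4451,0.8955)
P = B + -0.87·ex + 2.23·ey = (-3.6315,1.2816)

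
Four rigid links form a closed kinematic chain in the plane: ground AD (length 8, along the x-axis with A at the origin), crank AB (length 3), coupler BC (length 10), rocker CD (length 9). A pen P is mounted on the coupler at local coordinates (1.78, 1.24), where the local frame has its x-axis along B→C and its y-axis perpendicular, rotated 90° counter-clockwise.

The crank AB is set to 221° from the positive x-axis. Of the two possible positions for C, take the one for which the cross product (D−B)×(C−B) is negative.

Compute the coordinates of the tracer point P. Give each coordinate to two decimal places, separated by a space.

A=(0,0), D=(8.00,0)
B = A + 3.00·(cos221°, sin221°) = (-2.2641, -1.9682)
|BD| = 10.4511
circle(B,10.00) ∩ circle(D,9.00): a=6.1346, h=7.8973
  candidates: C₊=(2.2734,6.9431) cross=82.536; C₋=(5.2479,-8.5689) cross=-82.536
  mode - wants cross < 0 → take C=(5.2479,-8.5689) (cross=-82.536)
ex = (C−B)/|BC| = (0.7512,-0.6601); ey = (0.6601,0.7512)
P = B + 1.78·ex + 1.24·ey = (-0.1085,-2.2116)

-0.11 -2.21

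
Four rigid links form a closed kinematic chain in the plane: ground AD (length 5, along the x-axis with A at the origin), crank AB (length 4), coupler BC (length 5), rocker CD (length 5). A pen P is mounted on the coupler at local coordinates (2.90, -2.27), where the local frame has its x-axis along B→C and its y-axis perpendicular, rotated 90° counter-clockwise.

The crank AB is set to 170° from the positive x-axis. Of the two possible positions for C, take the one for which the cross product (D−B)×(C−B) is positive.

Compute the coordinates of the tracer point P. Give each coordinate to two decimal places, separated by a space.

A=(0,0), D=(5.00,0)
B = A + 4.00·(cos170°, sin170°) = (-3.9392, 0.6946)
|BD| = 8.9662
circle(B,5.00) ∩ circle(D,5.00): a=4.4831, h=2.2140
  candidates: C₊=(0.7019,2.5547) cross=19.851; C₋=(0.3589,-1.8601) cross=-19.851
  mode + wants cross > 0 → take C=(0.7019,2.5547) (cross=19.851)
ex = (C−B)/|BC| = (0.9282,0.3720); ey = (-0.3720,0.9282)
P = B + 2.90·ex + -2.27·ey = (-0.4029,-0.3336)

-0.40 -0.33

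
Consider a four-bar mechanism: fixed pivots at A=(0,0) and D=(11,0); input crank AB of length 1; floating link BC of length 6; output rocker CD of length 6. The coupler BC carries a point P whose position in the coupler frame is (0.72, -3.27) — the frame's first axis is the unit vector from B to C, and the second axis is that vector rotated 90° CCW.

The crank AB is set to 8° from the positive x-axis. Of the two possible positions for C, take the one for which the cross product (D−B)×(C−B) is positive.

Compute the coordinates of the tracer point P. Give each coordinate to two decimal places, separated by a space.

A=(0,0), D=(11.00,0)
B = A + 1.00·(cos8°, sin8°) = (0.9903, 0.1392)
|BD| = 10.0107
circle(B,6.00) ∩ circle(D,6.00): a=5.0053, h=3.3085
  candidates: C₊=(6.0411,3.3778) cross=33.121; C₋=(5.9491,-3.2386) cross=-33.121
  mode + wants cross > 0 → take C=(6.0411,3.3778) (cross=33.121)
ex = (C−B)/|BC| = (0.8418,0.5398); ey = (-0.5398,0.8418)
P = B + 0.72·ex + -3.27·ey = (3.3614,-2.2249)

3.36 -2.22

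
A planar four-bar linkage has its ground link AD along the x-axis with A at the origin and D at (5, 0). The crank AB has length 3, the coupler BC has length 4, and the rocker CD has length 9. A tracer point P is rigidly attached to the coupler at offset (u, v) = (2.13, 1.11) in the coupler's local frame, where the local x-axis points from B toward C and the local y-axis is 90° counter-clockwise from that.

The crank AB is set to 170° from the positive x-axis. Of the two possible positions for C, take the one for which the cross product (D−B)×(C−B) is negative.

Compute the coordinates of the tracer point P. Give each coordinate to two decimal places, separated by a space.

-2.04 -1.70

A=(0,0), D=(5.00,0)
B = A + 3.00·(cos170°, sin170°) = (-2.9544, 0.5209)
|BD| = 7.9715
circle(B,4.00) ∩ circle(D,9.00): a=-0.0913, h=3.9990
  candidates: C₊=(-2.7842,4.5173) cross=31.878; C₋=(-3.3069,-3.4635) cross=-31.878
  mode - wants cross < 0 → take C=(-3.3069,-3.4635) (cross=-31.878)
ex = (C−B)/|BC| = (-0.0881,-0.9961); ey = (0.9961,-0.0881)
P = B + 2.13·ex + 1.11·ey = (-2.0364,-1.6986)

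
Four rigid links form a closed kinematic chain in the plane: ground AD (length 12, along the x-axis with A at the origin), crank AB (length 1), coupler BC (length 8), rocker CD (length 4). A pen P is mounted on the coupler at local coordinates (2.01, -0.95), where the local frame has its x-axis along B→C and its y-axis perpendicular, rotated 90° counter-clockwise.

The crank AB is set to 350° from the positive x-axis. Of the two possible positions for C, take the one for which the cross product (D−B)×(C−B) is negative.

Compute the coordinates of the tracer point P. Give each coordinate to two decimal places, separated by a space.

A=(0,0), D=(12.00,0)
B = A + 1.00·(cos350°, sin350°) = (0.9848, -0.1736)
|BD| = 11.0166
circle(B,8.00) ∩ circle(D,4.00): a=7.6868, h=2.2165
  candidates: C₊=(8.6357,2.1637) cross=24.418; C₋=(8.7056,-2.2687) cross=-24.418
  mode - wants cross < 0 → take C=(8.7056,-2.2687) (cross=-24.418)
ex = (C−B)/|BC| = (0.9651,-0.2619); ey = (0.2619,0.9651)
P = B + 2.01·ex + -0.95·ey = (2.6759,-1.6169)

2.68 -1.62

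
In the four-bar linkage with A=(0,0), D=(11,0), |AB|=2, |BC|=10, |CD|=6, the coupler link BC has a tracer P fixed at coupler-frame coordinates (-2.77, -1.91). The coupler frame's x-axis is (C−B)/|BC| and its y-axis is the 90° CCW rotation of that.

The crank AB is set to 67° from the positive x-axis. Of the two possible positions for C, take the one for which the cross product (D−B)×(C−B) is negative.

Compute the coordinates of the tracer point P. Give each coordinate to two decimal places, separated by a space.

A=(0,0), D=(11.00,0)
B = A + 2.00·(cos67°, sin67°) = (0.7815, 1.8410)
|BD| = 10.3831
circle(B,10.00) ∩ circle(D,6.00): a=8.2735, h=5.6169
  candidates: C₊=(9.9198,5.9020) cross=58.321; C₋=(7.9279,-5.1539) cross=-58.321
  mode - wants cross < 0 → take C=(7.9279,-5.1539) (cross=-58.321)
ex = (C−B)/|BC| = (0.7146,-0.6995); ey = (0.6995,0.7146)
P = B + -2.77·ex + -1.91·ey = (-2.5341,2.4136)

-2.53 2.41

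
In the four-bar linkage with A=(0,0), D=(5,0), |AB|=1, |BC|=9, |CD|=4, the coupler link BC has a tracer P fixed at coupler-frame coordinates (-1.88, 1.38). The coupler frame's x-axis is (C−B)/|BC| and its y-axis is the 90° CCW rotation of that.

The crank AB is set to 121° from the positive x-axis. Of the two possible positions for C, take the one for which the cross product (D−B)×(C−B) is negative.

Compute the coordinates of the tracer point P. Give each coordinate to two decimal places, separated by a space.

A=(0,0), D=(5.00,0)
B = A + 1.00·(cos121°, sin121°) = (-0.5150, 0.8572)
|BD| = 5.5813
circle(B,9.00) ∩ circle(D,4.00): a=8.6137, h=2.6085
  candidates: C₊=(8.3971,2.1118) cross=14.559; C₋=(7.5958,-3.0433) cross=-14.559
  mode - wants cross < 0 → take C=(7.5958,-3.0433) (cross=-14.559)
ex = (C−B)/|BC| = (0.9012,-0.4334); ey = (0.4334,0.9012)
P = B + -1.88·ex + 1.38·ey = (-1.6112,2.9156)

-1.61 2.92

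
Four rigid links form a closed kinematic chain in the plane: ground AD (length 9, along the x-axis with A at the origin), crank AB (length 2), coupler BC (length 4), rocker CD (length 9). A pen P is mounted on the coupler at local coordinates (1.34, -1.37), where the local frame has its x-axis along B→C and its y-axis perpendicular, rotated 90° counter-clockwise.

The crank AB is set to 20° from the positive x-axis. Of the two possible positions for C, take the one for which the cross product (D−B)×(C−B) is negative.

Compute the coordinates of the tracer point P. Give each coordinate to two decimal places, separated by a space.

0.14 -0.12

A=(0,0), D=(9.00,0)
B = A + 2.00·(cos20°, sin20°) = (1.8794, 0.6840)
|BD| = 7.1534
circle(B,4.00) ∩ circle(D,9.00): a=-0.9666, h=3.8815
  candidates: C₊=(1.2884,4.6401) cross=27.766; C₋=(0.5461,-3.0872) cross=-27.766
  mode - wants cross < 0 → take C=(0.5461,-3.0872) (cross=-27.766)
ex = (C−B)/|BC| = (-0.3333,-0.9428); ey = (0.9428,-0.3333)
P = B + 1.34·ex + -1.37·ey = (0.1411,-0.1227)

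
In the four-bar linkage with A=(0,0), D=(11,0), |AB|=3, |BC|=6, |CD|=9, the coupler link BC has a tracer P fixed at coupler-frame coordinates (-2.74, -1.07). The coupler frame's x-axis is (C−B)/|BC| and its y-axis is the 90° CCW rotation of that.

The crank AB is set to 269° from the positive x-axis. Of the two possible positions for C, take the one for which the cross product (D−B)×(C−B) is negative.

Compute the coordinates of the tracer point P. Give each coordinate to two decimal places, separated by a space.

A=(0,0), D=(11.00,0)
B = A + 3.00·(cos269°, sin269°) = (-0.0524, -2.9995)
|BD| = 11.4522
circle(B,6.00) ∩ circle(D,9.00): a=3.7614, h=4.6746
  candidates: C₊=(2.3533,2.4971) cross=53.534; C₋=(4.8021,-6.5258) cross=-53.534
  mode - wants cross < 0 → take C=(4.8021,-6.5258) (cross=-53.534)
ex = (C−B)/|BC| = (0.8091,-0.5877); ey = (0.5877,0.8091)
P = B + -2.74·ex + -1.07·ey = (-2.8981,-2.2549)

-2.90 -2.25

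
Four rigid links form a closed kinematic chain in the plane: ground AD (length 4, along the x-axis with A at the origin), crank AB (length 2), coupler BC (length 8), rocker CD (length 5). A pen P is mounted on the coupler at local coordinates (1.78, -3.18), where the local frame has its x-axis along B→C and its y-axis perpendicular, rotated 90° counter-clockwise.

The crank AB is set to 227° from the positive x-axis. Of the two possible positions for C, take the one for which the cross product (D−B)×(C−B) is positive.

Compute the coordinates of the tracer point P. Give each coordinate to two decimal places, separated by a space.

2.25 -1.93

A=(0,0), D=(4.00,0)
B = A + 2.00·(cos227°, sin227°) = (-1.3640, -1.4627)
|BD| = 5.5599
circle(B,8.00) ∩ circle(D,5.00): a=6.2872, h=4.9468
  candidates: C₊=(3.4003,4.9639) cross=27.504; C₋=(6.0032,-4.5812) cross=-27.504
  mode + wants cross > 0 → take C=(3.4003,4.9639) (cross=27.504)
ex = (C−B)/|BC| = (0.5955,0.8033); ey = (-0.8033,0.5955)
P = B + 1.78·ex + -3.18·ey = (2.2506,-1.9266)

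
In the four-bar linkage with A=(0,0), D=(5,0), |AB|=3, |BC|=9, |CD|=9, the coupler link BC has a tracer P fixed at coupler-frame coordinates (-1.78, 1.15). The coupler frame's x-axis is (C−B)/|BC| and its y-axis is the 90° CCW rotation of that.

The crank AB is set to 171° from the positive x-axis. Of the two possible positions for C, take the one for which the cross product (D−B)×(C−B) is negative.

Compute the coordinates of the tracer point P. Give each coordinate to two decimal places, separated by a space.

-2.60 2.56

A=(0,0), D=(5.00,0)
B = A + 3.00·(cos171°, sin171°) = (-2.9631, 0.4693)
|BD| = 7.9769
circle(B,9.00) ∩ circle(D,9.00): a=3.9884, h=8.0680
  candidates: C₊=(1.4931,8.2887) cross=64.357; C₋=(0.5438,-7.8194) cross=-64.357
  mode - wants cross < 0 → take C=(0.5438,-7.8194) (cross=-64.357)
ex = (C−B)/|BC| = (0.3897,-0.9210); ey = (0.9210,0.3897)
P = B + -1.78·ex + 1.15·ey = (-2.5975,2.5567)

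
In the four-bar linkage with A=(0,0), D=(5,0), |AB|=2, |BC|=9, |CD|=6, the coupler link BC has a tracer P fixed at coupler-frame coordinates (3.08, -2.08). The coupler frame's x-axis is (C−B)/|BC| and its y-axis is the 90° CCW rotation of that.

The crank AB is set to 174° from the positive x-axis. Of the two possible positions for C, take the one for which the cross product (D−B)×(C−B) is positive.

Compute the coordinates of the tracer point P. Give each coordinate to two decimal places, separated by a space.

1.71 0.60

A=(0,0), D=(5.00,0)
B = A + 2.00·(cos174°, sin174°) = (-1.9890, 0.2091)
|BD| = 6.9922
circle(B,9.00) ∩ circle(D,6.00): a=6.7140, h=5.9935
  candidates: C₊=(4.9011,5.9992) cross=41.908; C₋=(4.5427,-5.9825) cross=-41.908
  mode + wants cross > 0 → take C=(4.9011,5.9992) (cross=41.908)
ex = (C−B)/|BC| = (0.7656,0.6433); ey = (-0.6433,0.7656)
P = B + 3.08·ex + -2.08·ey = (1.7071,0.5982)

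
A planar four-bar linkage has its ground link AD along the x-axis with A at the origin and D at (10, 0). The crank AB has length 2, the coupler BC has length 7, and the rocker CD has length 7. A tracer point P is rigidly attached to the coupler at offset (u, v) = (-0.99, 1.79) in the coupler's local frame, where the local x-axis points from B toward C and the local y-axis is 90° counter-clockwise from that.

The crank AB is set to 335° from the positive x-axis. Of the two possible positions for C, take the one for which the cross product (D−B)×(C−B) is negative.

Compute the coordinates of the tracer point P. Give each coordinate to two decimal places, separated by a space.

A=(0,0), D=(10.00,0)
B = A + 2.00·(cos335°, sin335°) = (1.8126, -0.8452)
|BD| = 8.2309
circle(B,7.00) ∩ circle(D,7.00): a=4.1154, h=5.6624
  candidates: C₊=(5.3248,5.2099) cross=46.607; C₋=(6.4878,-6.0551) cross=-46.607
  mode - wants cross < 0 → take C=(6.4878,-6.0551) (cross=-46.607)
ex = (C−B)/|BC| = (0.6679,-0.7443); ey = (0.7443,0.6679)
P = B + -0.99·ex + 1.79·ey = (2.4837,1.0871)

2.48 1.09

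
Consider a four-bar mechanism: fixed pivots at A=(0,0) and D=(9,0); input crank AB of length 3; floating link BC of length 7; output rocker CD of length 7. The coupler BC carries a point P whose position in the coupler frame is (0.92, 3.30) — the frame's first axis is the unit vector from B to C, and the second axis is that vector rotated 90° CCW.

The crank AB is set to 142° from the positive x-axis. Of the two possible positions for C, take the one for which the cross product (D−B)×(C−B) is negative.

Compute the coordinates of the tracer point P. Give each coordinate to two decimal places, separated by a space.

A=(0,0), D=(9.00,0)
B = A + 3.00·(cos142°, sin142°) = (-2.3640, 1.8470)
|BD| = 11.5131
circle(B,7.00) ∩ circle(D,7.00): a=5.7566, h=3.9827
  candidates: C₊=(3.9569,4.8546) cross=45.853; C₋=(2.6791,-3.0076) cross=-45.853
  mode - wants cross < 0 → take C=(2.6791,-3.0076) (cross=-45.853)
ex = (C−B)/|BC| = (0.7204,-0.6935); ey = (0.6935,0.7204)
P = B + 0.92·ex + 3.30·ey = (0.5874,3.5864)

0.59 3.59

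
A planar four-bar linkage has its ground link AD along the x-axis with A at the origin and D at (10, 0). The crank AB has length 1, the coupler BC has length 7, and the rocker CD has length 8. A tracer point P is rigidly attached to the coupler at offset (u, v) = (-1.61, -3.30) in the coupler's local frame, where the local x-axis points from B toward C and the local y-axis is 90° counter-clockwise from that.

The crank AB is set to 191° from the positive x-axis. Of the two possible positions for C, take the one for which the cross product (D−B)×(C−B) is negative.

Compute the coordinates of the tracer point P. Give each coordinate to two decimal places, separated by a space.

A=(0,0), D=(10.00,0)
B = A + 1.00·(cos191°, sin191°) = (-0.9816, -0.1908)
|BD| = 10.9833
circle(B,7.00) ∩ circle(D,8.00): a=4.8088, h=5.0868
  candidates: C₊=(3.7381,4.9788) cross=55.870; C₋=(3.9148,-5.1933) cross=-55.870
  mode - wants cross < 0 → take C=(3.9148,-5.1933) (cross=-55.870)
ex = (C−B)/|BC| = (0.6995,-0.7146); ey = (0.7146,0.6995)
P = B + -1.61·ex + -3.30·ey = (-4.4661,-1.3486)

-4.47 -1.35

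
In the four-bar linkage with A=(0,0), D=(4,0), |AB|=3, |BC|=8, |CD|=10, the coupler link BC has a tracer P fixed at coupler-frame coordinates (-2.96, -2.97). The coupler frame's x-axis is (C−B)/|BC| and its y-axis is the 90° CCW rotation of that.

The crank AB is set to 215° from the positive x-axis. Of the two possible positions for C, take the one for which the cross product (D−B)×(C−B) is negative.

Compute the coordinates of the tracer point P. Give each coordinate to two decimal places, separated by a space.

-6.25 0.07

A=(0,0), D=(4.00,0)
B = A + 3.00·(cos215°, sin215°) = (-2.4575, -1.7207)
|BD| = 6.6828
circle(B,8.00) ∩ circle(D,10.00): a=0.6479, h=7.9737
  candidates: C₊=(-3.8845,6.1510) cross=53.287; C₋=(0.2217,-9.2588) cross=-53.287
  mode - wants cross < 0 → take C=(0.2217,-9.2588) (cross=-53.287)
ex = (C−B)/|BC| = (0.3349,-0.9423); ey = (0.9423,0.3349)
P = B + -2.96·ex + -2.97·ey = (-6.2473,0.0737)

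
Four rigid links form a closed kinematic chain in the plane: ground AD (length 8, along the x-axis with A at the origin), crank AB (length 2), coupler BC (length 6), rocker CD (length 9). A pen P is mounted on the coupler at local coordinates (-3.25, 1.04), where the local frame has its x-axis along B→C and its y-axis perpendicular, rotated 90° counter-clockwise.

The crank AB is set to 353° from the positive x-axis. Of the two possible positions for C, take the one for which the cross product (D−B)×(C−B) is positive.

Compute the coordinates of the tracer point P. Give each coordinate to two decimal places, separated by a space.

1.48 -3.62

A=(0,0), D=(8.00,0)
B = A + 2.00·(cos353°, sin353°) = (1.9851, -0.2437)
|BD| = 6.0198
circle(B,6.00) ∩ circle(D,9.00): a=-0.7277, h=5.9557
  candidates: C₊=(1.0168,5.6776) cross=35.852; C₋=(1.4991,-6.2240) cross=-35.852
  mode + wants cross > 0 → take C=(1.0168,5.6776) (cross=35.852)
ex = (C−B)/|BC| = (-0.1614,0.9869); ey = (-0.9869,-0.1614)
P = B + -3.25·ex + 1.04·ey = (1.4832,-3.6190)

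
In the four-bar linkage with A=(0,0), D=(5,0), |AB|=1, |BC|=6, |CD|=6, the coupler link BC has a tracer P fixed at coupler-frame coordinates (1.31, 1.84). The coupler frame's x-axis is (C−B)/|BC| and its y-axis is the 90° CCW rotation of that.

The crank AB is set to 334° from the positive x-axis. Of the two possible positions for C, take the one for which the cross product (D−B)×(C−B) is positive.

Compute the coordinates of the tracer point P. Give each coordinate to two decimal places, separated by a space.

A=(0,0), D=(5.00,0)
B = A + 1.00·(cos334°, sin334°) = (0.8988, -0.4384)
|BD| = 4.1246
circle(B,6.00) ∩ circle(D,6.00): a=2.0623, h=5.6344
  candidates: C₊=(2.3506,5.3833) cross=23.240; C₋=(3.5482,-5.8217) cross=-23.240
  mode + wants cross > 0 → take C=(2.3506,5.3833) (cross=23.240)
ex = (C−B)/|BC| = (0.2420,0.9703); ey = (-0.9703,0.2420)
P = B + 1.31·ex + 1.84·ey = (-0.5696,1.2779)

-0.57 1.28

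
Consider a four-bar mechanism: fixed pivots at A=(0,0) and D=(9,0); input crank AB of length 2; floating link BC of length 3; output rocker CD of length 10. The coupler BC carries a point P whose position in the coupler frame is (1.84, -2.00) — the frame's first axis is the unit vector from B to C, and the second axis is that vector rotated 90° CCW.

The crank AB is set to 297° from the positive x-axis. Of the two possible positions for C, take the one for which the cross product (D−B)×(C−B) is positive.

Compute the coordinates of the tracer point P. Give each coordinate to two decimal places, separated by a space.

1.30 0.91

A=(0,0), D=(9.00,0)
B = A + 2.00·(cos297°, sin297°) = (0.9080, -1.7820)
|BD| = 8.2859
circle(B,3.00) ∩ circle(D,10.00): a=-1.3483, h=2.6799
  candidates: C₊=(-0.9851,0.5452) cross=22.206; C₋=(0.1676,-4.6892) cross=-22.206
  mode + wants cross > 0 → take C=(-0.9851,0.5452) (cross=22.206)
ex = (C−B)/|BC| = (-0.6310,0.7758); ey = (-0.7758,-0.6310)
P = B + 1.84·ex + -2.00·ey = (1.2984,0.9074)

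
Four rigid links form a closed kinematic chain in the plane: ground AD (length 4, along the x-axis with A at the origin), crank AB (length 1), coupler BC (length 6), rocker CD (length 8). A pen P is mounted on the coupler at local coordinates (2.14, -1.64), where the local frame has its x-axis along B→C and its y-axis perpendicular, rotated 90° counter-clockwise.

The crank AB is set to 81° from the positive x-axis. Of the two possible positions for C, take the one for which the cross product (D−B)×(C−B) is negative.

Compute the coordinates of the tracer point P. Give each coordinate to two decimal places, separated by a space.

A=(0,0), D=(4.00,0)
B = A + 1.00·(cos81°, sin81°) = (0.1564, 0.9877)
|BD| = 3.9684
circle(B,6.00) ∩ circle(D,8.00): a=-1.5436, h=5.7980
  candidates: C₊=(0.1044,6.9875) cross=23.009; C₋=(-2.7817,-4.2437) cross=-23.009
  mode - wants cross < 0 → take C=(-2.7817,-4.2437) (cross=-23.009)
ex = (C−B)/|BC| = (-0.4897,-0.8719); ey = (0.8719,-0.4897)
P = B + 2.14·ex + -1.64·ey = (-2.3214,-0.0751)

-2.32 -0.08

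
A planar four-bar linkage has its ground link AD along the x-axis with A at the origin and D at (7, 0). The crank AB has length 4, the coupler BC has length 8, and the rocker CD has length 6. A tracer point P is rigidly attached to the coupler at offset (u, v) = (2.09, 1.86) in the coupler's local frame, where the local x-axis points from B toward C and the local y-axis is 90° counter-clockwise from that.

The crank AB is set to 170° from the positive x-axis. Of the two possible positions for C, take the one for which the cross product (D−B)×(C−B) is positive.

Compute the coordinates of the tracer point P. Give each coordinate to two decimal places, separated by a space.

A=(0,0), D=(7.00,0)
B = A + 4.00·(cos170°, sin170°) = (-3.9392, 0.6946)
|BD| = 10.9613
circle(B,8.00) ∩ circle(D,6.00): a=6.7579, h=4.2815
  candidates: C₊=(3.0764,4.5393) cross=46.931; C₋=(2.5337,-4.0066) cross=-46.931
  mode + wants cross > 0 → take C=(3.0764,4.5393) (cross=46.931)
ex = (C−B)/|BC| = (0.8769,0.4806); ey = (-0.4806,0.8769)
P = B + 2.09·ex + 1.86·ey = (-3.0003,3.3301)

-3.00 3.33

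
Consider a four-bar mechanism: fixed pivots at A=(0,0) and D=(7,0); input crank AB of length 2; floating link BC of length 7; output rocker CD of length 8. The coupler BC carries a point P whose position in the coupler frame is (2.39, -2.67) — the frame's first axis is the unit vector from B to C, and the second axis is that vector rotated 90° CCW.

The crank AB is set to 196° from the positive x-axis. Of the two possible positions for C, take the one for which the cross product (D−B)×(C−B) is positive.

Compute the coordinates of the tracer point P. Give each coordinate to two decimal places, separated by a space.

1.55 0.32

A=(0,0), D=(7.00,0)
B = A + 2.00·(cos196°, sin196°) = (-1.9225, -0.5513)
|BD| = 8.9395
circle(B,7.00) ∩ circle(D,8.00): a=3.6308, h=5.9848
  candidates: C₊=(1.3323,5.6460) cross=53.501; C₋=(2.0704,-6.3007) cross=-53.501
  mode + wants cross > 0 → take C=(1.3323,5.6460) (cross=53.501)
ex = (C−B)/|BC| = (0.4650,0.8853); ey = (-0.8853,0.4650)
P = B + 2.39·ex + -2.67·ey = (1.5526,0.3232)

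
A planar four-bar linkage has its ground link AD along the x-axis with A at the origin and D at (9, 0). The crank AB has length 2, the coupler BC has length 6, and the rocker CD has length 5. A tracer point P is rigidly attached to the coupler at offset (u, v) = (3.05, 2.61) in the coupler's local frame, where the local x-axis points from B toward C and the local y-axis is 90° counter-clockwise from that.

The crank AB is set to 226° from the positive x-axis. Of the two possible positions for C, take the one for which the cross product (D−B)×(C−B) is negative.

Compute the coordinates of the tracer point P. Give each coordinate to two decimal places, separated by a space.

A=(0,0), D=(9.00,0)
B = A + 2.00·(cos226°, sin226°) = (-1.3893, -1.4387)
|BD| = 10.4885
circle(B,6.00) ∩ circle(D,5.00): a=5.7686, h=1.6502
  candidates: C₊=(4.0984,0.9872) cross=17.308; C₋=(4.5511,-2.2820) cross=-17.308
  mode - wants cross < 0 → take C=(4.5511,-2.2820) (cross=-17.308)
ex = (C−B)/|BC| = (0.9901,-0.1406); ey = (0.1406,0.9901)
P = B + 3.05·ex + 2.61·ey = (1.9972,0.7167)

2.00 0.72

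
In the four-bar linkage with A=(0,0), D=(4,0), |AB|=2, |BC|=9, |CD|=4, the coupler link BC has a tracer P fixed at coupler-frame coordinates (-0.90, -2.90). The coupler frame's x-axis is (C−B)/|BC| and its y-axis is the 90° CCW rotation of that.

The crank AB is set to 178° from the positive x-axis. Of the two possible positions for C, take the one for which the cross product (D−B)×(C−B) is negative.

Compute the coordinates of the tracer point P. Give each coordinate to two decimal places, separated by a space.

-3.89 -2.30

A=(0,0), D=(4.00,0)
B = A + 2.00·(cos178°, sin178°) = (-1.9988, 0.0698)
|BD| = 5.9992
circle(B,9.00) ∩ circle(D,4.00): a=8.4170, h=3.1866
  candidates: C₊=(6.4547,3.1582) cross=19.117; C₋=(6.3806,-3.2145) cross=-19.117
  mode - wants cross < 0 → take C=(6.3806,-3.2145) (cross=-19.117)
ex = (C−B)/|BC| = (0.9310,-0.3649); ey = (0.3649,0.9310)
P = B + -0.90·ex + -2.90·ey = (-3.8950,-2.3018)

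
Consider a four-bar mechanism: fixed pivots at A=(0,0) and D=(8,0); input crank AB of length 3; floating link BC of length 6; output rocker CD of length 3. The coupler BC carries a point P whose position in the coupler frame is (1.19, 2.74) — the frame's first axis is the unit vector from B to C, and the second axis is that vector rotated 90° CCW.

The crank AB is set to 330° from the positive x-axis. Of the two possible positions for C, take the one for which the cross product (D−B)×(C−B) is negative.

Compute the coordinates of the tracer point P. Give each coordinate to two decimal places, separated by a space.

4.42 0.86

A=(0,0), D=(8.00,0)
B = A + 3.00·(cos330°, sin330°) = (2.5981, -1.5000)
|BD| = 5.6063
circle(B,6.00) ∩ circle(D,3.00): a=5.2112, h=2.9739
  candidates: C₊=(6.8236,2.7597) cross=16.672; C₋=(8.4149,-2.9712) cross=-16.672
  mode - wants cross < 0 → take C=(8.4149,-2.9712) (cross=-16.672)
ex = (C−B)/|BC| = (0.9695,-0.2452); ey = (0.2452,0.9695)
P = B + 1.19·ex + 2.74·ey = (4.4236,0.8646)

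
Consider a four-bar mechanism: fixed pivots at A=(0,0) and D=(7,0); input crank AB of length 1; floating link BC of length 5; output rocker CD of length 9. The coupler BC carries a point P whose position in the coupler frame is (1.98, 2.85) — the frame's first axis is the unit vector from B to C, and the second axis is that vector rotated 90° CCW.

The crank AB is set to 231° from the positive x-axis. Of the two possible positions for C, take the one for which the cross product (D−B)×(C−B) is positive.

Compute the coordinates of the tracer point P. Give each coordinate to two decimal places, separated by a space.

A=(0,0), D=(7.00,0)
B = A + 1.00·(cos231°, sin231°) = (-0.6293, -0.7771)
|BD| = 7.6688
circle(B,5.00) ∩ circle(D,9.00): a=0.1832, h=4.9966
  candidates: C₊=(-0.9534,4.2123) cross=38.318; C₋=(0.0593,-5.7295) cross=-38.318
  mode + wants cross > 0 → take C=(-0.9534,4.2123) (cross=38.318)
ex = (C−B)/|BC| = (-0.0648,0.9979); ey = (-0.9979,-0.0648)
P = B + 1.98·ex + 2.85·ey = (-3.6017,1.0140)

-3.60 1.01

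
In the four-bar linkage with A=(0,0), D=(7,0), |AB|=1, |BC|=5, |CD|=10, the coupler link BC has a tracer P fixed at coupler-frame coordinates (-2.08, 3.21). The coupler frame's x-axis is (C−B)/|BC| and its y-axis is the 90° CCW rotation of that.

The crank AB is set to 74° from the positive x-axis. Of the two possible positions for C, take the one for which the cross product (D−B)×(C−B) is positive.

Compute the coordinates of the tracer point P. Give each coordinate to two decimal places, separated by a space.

A=(0,0), D=(7.00,0)
B = A + 1.00·(cos74°, sin74°) = (0.2756, 0.9613)
|BD| = 6.7927
circle(B,5.00) ∩ circle(D,10.00): a=-2.1243, h=4.5263
  candidates: C₊=(-1.1867,5.7426) cross=30.746; C₋=(-2.4678,-3.2189) cross=-30.746
  mode + wants cross > 0 → take C=(-1.1867,5.7426) (cross=30.746)
ex = (C−B)/|BC| = (-0.2925,0.9563); ey = (-0.9563,-0.2925)
P = B + -2.08·ex + 3.21·ey = (-2.1857,-1.9666)

-2.19 -1.97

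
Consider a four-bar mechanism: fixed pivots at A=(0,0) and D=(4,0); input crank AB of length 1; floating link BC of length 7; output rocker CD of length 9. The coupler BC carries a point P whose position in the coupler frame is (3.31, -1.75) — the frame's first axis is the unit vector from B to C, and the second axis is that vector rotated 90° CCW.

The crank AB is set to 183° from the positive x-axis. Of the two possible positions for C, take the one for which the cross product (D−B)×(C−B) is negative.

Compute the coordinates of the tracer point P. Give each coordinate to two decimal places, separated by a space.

-3.04 -3.19

A=(0,0), D=(4.00,0)
B = A + 1.00·(cos183°, sin183°) = (-0.9986, -0.0523)
|BD| = 4.9989
circle(B,7.00) ∩ circle(D,9.00): a=-0.7013, h=6.9648
  candidates: C₊=(-1.7728,6.9047) cross=34.816; C₋=(-1.6269,-7.0241) cross=-34.816
  mode - wants cross < 0 → take C=(-1.6269,-7.0241) (cross=-34.816)
ex = (C−B)/|BC| = (-0.0898,-0.9960); ey = (0.9960,-0.0898)
P = B + 3.31·ex + -1.75·ey = (-3.0387,-3.1919)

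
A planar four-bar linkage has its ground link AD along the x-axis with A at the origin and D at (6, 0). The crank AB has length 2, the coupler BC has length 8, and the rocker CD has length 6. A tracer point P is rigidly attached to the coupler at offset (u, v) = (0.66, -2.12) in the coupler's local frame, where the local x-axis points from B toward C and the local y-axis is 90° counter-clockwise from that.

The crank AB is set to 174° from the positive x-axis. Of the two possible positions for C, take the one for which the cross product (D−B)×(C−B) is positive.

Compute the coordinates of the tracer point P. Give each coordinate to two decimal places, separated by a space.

A=(0,0), D=(6.00,0)
B = A + 2.00·(cos174°, sin174°) = (-1.9890, 0.2091)
|BD| = 7.9918
circle(B,8.00) ∩ circle(D,6.00): a=5.7477, h=5.5645
  candidates: C₊=(3.9022,5.6213) cross=44.471; C₋=(3.6111,-5.5039) cross=-44.471
  mode + wants cross > 0 → take C=(3.9022,5.6213) (cross=44.471)
ex = (C−B)/|BC| = (0.7364,0.6765); ey = (-0.6765,0.7364)
P = B + 0.66·ex + -2.12·ey = (-0.0688,-0.9056)

-0.07 -0.91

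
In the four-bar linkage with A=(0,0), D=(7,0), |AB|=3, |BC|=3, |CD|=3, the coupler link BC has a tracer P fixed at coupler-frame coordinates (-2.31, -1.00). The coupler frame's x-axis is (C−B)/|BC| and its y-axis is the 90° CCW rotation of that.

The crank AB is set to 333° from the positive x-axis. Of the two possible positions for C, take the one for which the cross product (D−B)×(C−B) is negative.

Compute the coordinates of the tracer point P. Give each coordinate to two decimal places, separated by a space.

A=(0,0), D=(7.00,0)
B = A + 3.00·(cos333°, sin333°) = (2.6730, -1.3620)
|BD| = 4.5363
circle(B,3.00) ∩ circle(D,3.00): a=2.2681, h=1.9636
  candidates: C₊=(4.2470,1.1920) cross=8.907; C₋=(5.4261,-2.5540) cross=-8.907
  mode - wants cross < 0 → take C=(5.4261,-2.5540) (cross=-8.907)
ex = (C−B)/|BC| = (0.9177,-0.3973); ey = (0.3973,0.9177)
P = B + -2.31·ex + -1.00·ey = (0.1559,-1.3618)

0.16 -1.36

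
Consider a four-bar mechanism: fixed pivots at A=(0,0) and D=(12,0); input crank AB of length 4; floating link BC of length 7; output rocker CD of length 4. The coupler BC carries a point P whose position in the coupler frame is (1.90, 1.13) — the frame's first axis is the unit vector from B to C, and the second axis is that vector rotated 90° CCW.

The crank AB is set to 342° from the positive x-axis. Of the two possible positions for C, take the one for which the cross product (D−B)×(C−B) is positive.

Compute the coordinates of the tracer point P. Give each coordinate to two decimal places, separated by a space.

A=(0,0), D=(12.00,0)
B = A + 4.00·(cos342°, sin342°) = (3.8042, -1.2361)
|BD| = 8.2885
circle(B,7.00) ∩ circle(D,4.00): a=6.1349, h=3.3708
  candidates: C₊=(9.3679,3.0120) cross=27.939; C₋=(10.3733,-3.6543) cross=-27.939
  mode + wants cross > 0 → take C=(9.3679,3.0120) (cross=27.939)
ex = (C−B)/|BC| = (0.7948,0.6069); ey = (-0.6069,0.7948)
P = B + 1.90·ex + 1.13·ey = (4.6286,0.8151)

4.63 0.82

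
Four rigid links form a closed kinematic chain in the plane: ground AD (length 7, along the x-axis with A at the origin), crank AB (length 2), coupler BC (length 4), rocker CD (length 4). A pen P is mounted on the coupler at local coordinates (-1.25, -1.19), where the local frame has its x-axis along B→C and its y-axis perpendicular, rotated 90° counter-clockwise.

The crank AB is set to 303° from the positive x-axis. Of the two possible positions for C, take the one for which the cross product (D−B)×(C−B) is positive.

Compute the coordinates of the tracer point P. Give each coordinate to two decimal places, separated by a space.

1.37 -3.38

A=(0,0), D=(7.00,0)
B = A + 2.00·(cos303°, sin303°) = (1.0893, -1.6773)
|BD| = 6.1441
circle(B,4.00) ∩ circle(D,4.00): a=3.0721, h=2.5617
  candidates: C₊=(3.3453,1.6258) cross=15.740; C₋=(4.7440,-3.3031) cross=-15.740
  mode + wants cross > 0 → take C=(3.3453,1.6258) (cross=15.740)
ex = (C−B)/|BC| = (0.5640,0.8258); ey = (-0.8258,0.5640)
P = B + -1.25·ex + -1.19·ey = (1.3669,-3.3807)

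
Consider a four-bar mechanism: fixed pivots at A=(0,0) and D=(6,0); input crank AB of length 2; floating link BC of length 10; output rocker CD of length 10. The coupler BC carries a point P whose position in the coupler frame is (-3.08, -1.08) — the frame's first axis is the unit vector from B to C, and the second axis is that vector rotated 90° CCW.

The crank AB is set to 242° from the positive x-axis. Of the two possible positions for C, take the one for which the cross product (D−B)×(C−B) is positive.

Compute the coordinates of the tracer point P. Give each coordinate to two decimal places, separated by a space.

A=(0,0), D=(6.00,0)
B = A + 2.00·(cos242°, sin242°) = (-0.9389, -1.7659)
|BD| = 7.1601
circle(B,10.00) ∩ circle(D,10.00): a=3.5801, h=9.3372
  candidates: C₊=(0.2277,8.1658) cross=66.855; C₋=(4.8334,-9.9317) cross=-66.855
  mode + wants cross > 0 → take C=(0.2277,8.1658) (cross=66.855)
ex = (C−B)/|BC| = (0.1167,0.9932); ey = (-0.9932,0.1167)
P = B + -3.08·ex + -1.08·ey = (-0.2256,-4.9509)

-0.23 -4.95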